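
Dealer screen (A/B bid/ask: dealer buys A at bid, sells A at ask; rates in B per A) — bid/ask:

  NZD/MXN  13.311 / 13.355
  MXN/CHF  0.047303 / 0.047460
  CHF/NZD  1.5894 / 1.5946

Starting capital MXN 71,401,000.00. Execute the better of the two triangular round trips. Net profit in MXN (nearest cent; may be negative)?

Best loop MXN → CHF → NZD → MXN:
MXN 71,401,000.00 × 0.047303 (sell MXN at bid) = CHF 3,377,481.50
CHF 3,377,481.50 × 1.5894 (sell CHF at bid) = NZD 5,368,169.10
NZD 5,368,169.10 × 13.311 (sell NZD at bid) = MXN 71,455,698.90

Net profit: MXN 54,698.90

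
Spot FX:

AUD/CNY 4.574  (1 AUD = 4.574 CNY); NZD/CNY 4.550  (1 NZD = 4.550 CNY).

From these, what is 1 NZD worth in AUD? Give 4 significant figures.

NZD/AUD = 0.9948

1 NZD × 4.550 = 4.55 CNY
4.55 CNY ÷ 4.574 = 0.994753 AUD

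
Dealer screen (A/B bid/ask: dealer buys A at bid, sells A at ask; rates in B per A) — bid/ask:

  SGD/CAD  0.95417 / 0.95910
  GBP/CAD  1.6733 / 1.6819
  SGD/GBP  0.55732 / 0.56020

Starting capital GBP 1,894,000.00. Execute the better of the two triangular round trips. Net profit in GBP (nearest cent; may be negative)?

Net profit: GBP 24,061.19

Best loop GBP → SGD → CAD → GBP:
GBP 1,894,000.00 ÷ 0.56020 (buy SGD at ask) = SGD 3,380,935.38
SGD 3,380,935.38 × 0.95417 (sell SGD at bid) = CAD 3,225,987.11
CAD 3,225,987.11 ÷ 1.6819 (buy GBP at ask) = GBP 1,918,061.19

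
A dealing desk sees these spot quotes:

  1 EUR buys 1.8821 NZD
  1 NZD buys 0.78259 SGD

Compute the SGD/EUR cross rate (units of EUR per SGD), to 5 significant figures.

1 SGD ÷ 0.78259 = 1.27781 NZD
1.27781 NZD ÷ 1.8821 = 0.678927 EUR

SGD/EUR = 0.67893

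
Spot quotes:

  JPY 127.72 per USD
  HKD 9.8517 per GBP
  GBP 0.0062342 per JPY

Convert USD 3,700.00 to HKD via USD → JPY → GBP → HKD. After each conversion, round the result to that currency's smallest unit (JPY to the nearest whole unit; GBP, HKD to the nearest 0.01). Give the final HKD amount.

HKD 29,023.70

USD 3,700.00 × 127.72 = JPY 472,564
JPY 472,564 × 0.0062342 = GBP 2,946.06
GBP 2,946.06 × 9.8517 = HKD 29,023.70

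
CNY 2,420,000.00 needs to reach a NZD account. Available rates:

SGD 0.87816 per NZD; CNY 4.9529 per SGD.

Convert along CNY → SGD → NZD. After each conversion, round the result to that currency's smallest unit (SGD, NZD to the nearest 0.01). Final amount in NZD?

CNY 2,420,000.00 ÷ 4.9529 = SGD 488,602.64
SGD 488,602.64 ÷ 0.87816 = NZD 556,393.64

NZD 556,393.64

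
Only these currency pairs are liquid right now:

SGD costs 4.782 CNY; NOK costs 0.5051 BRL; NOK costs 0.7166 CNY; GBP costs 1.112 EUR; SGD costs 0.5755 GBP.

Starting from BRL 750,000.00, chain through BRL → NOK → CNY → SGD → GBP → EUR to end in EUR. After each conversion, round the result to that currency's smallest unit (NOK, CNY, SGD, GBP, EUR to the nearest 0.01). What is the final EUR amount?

BRL 750,000.00 ÷ 0.5051 = NOK 1,484,854.48
NOK 1,484,854.48 × 0.7166 = CNY 1,064,046.72
CNY 1,064,046.72 ÷ 4.782 = SGD 222,510.82
SGD 222,510.82 × 0.5755 = GBP 128,054.98
GBP 128,054.98 × 1.112 = EUR 142,397.14

EUR 142,397.14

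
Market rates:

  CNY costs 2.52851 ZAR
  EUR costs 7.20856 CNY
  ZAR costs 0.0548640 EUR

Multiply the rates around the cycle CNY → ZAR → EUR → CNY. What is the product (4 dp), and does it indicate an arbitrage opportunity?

1.0000 (no arbitrage)

Around CNY → ZAR → EUR → CNY: 1 × 2.52851 × 0.0548640 × 7.20856 = 1.000002
Product ≈ 1 (deviation 0.000%, within rounding noise).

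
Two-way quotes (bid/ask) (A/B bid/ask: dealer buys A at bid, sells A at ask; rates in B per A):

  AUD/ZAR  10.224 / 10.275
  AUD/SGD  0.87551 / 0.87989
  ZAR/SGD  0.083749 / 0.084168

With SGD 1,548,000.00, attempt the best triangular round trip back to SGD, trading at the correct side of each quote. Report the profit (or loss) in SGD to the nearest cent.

Net profit: SGD 19,123.52

Best loop SGD → ZAR → AUD → SGD:
SGD 1,548,000.00 ÷ 0.084168 (buy ZAR at ask) = ZAR 18,391,787.85
ZAR 18,391,787.85 ÷ 10.275 (buy AUD at ask) = AUD 1,789,955.02
AUD 1,789,955.02 × 0.87551 (sell AUD at bid) = SGD 1,567,123.52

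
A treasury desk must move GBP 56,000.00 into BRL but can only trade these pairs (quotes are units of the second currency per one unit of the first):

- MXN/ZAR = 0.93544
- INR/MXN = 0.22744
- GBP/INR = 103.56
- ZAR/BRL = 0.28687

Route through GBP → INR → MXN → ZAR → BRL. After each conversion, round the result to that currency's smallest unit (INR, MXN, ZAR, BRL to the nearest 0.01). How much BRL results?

BRL 353,954.95

GBP 56,000.00 × 103.56 = INR 5,799,360.00
INR 5,799,360.00 × 0.22744 = MXN 1,319,006.44
MXN 1,319,006.44 × 0.93544 = ZAR 1,233,851.38
ZAR 1,233,851.38 × 0.28687 = BRL 353,954.95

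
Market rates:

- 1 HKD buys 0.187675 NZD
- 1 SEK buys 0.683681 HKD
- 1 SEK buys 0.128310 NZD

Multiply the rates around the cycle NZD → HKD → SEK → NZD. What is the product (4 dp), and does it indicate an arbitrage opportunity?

Around NZD → HKD → SEK → NZD: 1 ÷ 0.187675 ÷ 0.683681 × 0.128310 = 1.000001
Product ≈ 1 (deviation 0.000%, within rounding noise).

1.0000 (no arbitrage)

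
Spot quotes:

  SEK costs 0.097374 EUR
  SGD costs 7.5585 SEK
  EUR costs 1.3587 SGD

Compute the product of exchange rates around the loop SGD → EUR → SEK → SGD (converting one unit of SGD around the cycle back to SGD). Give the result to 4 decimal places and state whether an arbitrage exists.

1.0000 (no arbitrage)

Around SGD → EUR → SEK → SGD: 1 ÷ 1.3587 ÷ 0.097374 ÷ 7.5585 = 0.999995
Product ≈ 1 (deviation 0.001%, within rounding noise).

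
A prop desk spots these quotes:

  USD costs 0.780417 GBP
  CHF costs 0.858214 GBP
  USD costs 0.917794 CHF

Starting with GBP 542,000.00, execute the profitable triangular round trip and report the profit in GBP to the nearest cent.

Profitable loop is GBP → USD → CHF → GBP:
GBP 542,000.00 ÷ 0.780417 = USD 694,500.50
USD 694,500.50 × 0.917794 = CHF 637,408.40
CHF 637,408.40 × 0.858214 = GBP 547,032.81
Profit = GBP 547,032.81 − GBP 542,000.00

Profit: GBP 5,032.81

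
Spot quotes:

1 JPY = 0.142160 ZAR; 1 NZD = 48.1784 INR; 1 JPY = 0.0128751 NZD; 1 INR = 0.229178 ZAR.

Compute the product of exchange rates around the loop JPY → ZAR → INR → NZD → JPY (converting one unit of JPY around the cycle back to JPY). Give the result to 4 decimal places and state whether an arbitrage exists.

1.0000 (no arbitrage)

Around JPY → ZAR → INR → NZD → JPY: 1 × 0.142160 ÷ 0.229178 ÷ 48.1784 ÷ 0.0128751 = 1.000003
Product ≈ 1 (deviation 0.000%, within rounding noise).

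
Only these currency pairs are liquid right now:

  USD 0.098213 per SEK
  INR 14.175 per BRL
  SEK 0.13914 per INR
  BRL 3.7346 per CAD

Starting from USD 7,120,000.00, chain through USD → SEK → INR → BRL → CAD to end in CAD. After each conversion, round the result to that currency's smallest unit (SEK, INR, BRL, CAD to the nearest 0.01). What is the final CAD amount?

USD 7,120,000.00 ÷ 0.098213 = SEK 72,495,494.49
SEK 72,495,494.49 ÷ 0.13914 = INR 521,025,546.14
INR 521,025,546.14 ÷ 14.175 = BRL 36,756,652.29
BRL 36,756,652.29 ÷ 3.7346 = CAD 9,842,192.55

CAD 9,842,192.55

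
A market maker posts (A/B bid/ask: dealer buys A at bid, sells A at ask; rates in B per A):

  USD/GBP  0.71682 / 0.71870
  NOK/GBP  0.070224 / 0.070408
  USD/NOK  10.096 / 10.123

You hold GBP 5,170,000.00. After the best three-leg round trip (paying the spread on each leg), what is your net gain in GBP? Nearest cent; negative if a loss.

Best loop GBP → NOK → USD → GBP:
GBP 5,170,000.00 ÷ 0.070408 (buy NOK at ask) = NOK 73,429,155.78
NOK 73,429,155.78 ÷ 10.123 (buy USD at ask) = USD 7,253,695.13
USD 7,253,695.13 × 0.71682 (sell USD at bid) = GBP 5,199,593.74

Net profit: GBP 29,593.74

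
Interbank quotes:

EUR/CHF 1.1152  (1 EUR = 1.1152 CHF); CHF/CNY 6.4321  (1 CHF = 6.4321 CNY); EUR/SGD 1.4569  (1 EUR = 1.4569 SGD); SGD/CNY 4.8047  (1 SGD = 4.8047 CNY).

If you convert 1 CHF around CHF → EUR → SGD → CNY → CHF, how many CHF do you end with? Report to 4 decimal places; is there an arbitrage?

0.9759 (arbitrage exists)

Around CHF → EUR → SGD → CNY → CHF: 1 ÷ 1.1152 × 1.4569 × 4.8047 ÷ 6.4321 = 0.975867
Product < 1; profitable direction is CHF → CNY → SGD → EUR → CHF.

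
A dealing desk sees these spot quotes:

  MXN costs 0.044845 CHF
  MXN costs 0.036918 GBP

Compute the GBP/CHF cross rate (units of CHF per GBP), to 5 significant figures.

1 GBP ÷ 0.036918 = 27.0871 MXN
27.0871 MXN × 0.044845 = 1.21472 CHF

GBP/CHF = 1.2147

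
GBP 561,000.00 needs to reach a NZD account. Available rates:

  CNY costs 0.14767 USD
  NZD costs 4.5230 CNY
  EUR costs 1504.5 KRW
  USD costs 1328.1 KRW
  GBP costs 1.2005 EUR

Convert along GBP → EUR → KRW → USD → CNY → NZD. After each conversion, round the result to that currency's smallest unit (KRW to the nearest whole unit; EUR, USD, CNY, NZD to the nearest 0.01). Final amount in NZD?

NZD 1,142,266.86

GBP 561,000.00 × 1.2005 = EUR 673,480.50
EUR 673,480.50 × 1504.5 = KRW 1,013,251,412
KRW 1,013,251,412 ÷ 1328.1 = USD 762,933.07
USD 762,933.07 ÷ 0.14767 = CNY 5,166,473.01
CNY 5,166,473.01 ÷ 4.5230 = NZD 1,142,266.86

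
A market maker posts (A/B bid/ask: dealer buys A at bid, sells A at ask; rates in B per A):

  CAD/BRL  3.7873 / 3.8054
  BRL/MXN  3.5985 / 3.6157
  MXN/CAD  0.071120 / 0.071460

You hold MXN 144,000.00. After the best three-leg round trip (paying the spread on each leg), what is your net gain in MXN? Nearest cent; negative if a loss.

Best loop MXN → BRL → CAD → MXN:
MXN 144,000.00 ÷ 3.6157 (buy BRL at ask) = BRL 39,826.31
BRL 39,826.31 ÷ 3.8054 (buy CAD at ask) = CAD 10,465.74
CAD 10,465.74 ÷ 0.071460 (buy MXN at ask) = MXN 146,455.87

Net profit: MXN 2,455.87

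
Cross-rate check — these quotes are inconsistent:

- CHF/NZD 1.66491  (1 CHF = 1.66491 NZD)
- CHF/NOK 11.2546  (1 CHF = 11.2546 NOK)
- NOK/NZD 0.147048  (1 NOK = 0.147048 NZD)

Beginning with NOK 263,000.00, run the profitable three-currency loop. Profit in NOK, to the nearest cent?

Profit: NOK 1,580.19

Profitable loop is NOK → CHF → NZD → NOK:
NOK 263,000.00 ÷ 11.2546 = CHF 23,368.22
CHF 23,368.22 × 1.66491 = NZD 38,905.99
NZD 38,905.99 ÷ 0.147048 = NOK 264,580.19
Profit = NOK 264,580.19 − NOK 263,000.00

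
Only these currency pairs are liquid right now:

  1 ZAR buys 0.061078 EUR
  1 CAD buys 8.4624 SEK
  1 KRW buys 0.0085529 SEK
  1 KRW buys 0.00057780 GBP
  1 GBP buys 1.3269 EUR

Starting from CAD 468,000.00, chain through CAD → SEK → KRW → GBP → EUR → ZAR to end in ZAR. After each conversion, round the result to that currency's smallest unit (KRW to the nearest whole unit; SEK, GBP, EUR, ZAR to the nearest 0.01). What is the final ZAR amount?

CAD 468,000.00 × 8.4624 = SEK 3,960,403.20
SEK 3,960,403.20 ÷ 0.0085529 = KRW 463,047,995
KRW 463,047,995 × 0.00057780 = GBP 267,549.13
GBP 267,549.13 × 1.3269 = EUR 355,010.94
EUR 355,010.94 ÷ 0.061078 = ZAR 5,812,419.20

ZAR 5,812,419.20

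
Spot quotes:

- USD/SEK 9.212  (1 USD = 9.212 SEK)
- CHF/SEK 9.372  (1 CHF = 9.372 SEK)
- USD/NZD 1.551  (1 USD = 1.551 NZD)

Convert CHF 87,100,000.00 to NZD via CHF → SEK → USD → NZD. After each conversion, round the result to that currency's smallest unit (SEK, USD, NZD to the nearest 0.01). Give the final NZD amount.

CHF 87,100,000.00 × 9.372 = SEK 816,301,200.00
SEK 816,301,200.00 ÷ 9.212 = USD 88,612,809.38
USD 88,612,809.38 × 1.551 = NZD 137,438,467.35

NZD 137,438,467.35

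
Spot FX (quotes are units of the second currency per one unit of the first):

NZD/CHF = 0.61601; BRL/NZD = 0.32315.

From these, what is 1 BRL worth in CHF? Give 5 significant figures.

1 BRL × 0.32315 = 0.32315 NZD
0.32315 NZD × 0.61601 = 0.199064 CHF

BRL/CHF = 0.19906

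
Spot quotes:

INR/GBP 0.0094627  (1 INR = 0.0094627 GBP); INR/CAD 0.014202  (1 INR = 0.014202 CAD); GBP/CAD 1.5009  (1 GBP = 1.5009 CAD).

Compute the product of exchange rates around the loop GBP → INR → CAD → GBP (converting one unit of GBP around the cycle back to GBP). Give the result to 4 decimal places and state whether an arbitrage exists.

Around GBP → INR → CAD → GBP: 1 ÷ 0.0094627 × 0.014202 ÷ 1.5009 = 0.999960
Product ≈ 1 (deviation 0.004%, within rounding noise).

1.0000 (no arbitrage)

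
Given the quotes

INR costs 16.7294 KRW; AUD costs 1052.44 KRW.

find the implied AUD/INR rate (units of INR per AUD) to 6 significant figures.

AUD/INR = 62.9096

1 AUD × 1052.44 = 1052.44 KRW
1052.44 KRW ÷ 16.7294 = 62.9096 INR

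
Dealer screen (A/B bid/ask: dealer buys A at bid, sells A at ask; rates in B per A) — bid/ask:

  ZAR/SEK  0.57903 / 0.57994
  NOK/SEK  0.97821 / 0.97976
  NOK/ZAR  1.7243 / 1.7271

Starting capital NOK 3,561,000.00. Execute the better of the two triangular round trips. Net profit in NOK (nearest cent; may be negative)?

Best loop NOK → ZAR → SEK → NOK:
NOK 3,561,000.00 × 1.7243 (sell NOK at bid) = ZAR 6,140,232.30
ZAR 6,140,232.30 × 0.57903 (sell ZAR at bid) = SEK 3,555,378.71
SEK 3,555,378.71 ÷ 0.97976 (buy NOK at ask) = NOK 3,628,826.15

Net profit: NOK 67,826.15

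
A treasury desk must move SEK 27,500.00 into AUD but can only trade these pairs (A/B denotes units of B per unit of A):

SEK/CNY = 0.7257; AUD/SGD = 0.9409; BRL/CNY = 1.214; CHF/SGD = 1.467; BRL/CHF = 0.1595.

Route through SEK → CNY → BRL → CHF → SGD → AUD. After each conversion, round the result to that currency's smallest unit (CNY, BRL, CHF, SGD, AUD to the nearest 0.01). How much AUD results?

AUD 4,088.06

SEK 27,500.00 × 0.7257 = CNY 19,956.75
CNY 19,956.75 ÷ 1.214 = BRL 16,438.84
BRL 16,438.84 × 0.1595 = CHF 2,621.99
CHF 2,621.99 × 1.467 = SGD 3,846.46
SGD 3,846.46 ÷ 0.9409 = AUD 4,088.06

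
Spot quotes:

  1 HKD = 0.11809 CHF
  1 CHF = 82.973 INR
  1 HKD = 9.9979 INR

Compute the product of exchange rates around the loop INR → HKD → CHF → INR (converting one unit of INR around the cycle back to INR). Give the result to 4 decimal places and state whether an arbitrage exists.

Around INR → HKD → CHF → INR: 1 ÷ 9.9979 × 0.11809 × 82.973 = 0.980034
Product < 1; profitable direction is INR → CHF → HKD → INR.

0.9800 (arbitrage exists)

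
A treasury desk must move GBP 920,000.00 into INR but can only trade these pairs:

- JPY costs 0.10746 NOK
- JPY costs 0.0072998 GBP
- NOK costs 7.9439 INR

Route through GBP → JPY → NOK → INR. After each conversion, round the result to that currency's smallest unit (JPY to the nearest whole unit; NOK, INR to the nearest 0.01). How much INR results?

GBP 920,000.00 ÷ 0.0072998 = JPY 126,030,850
JPY 126,030,850 × 0.10746 = NOK 13,543,275.14
NOK 13,543,275.14 × 7.9439 = INR 107,586,423.38

INR 107,586,423.38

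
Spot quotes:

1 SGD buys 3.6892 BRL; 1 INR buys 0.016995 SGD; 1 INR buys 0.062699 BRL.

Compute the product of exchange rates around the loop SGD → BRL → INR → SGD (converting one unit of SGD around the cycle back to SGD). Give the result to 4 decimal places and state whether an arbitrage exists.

1.0000 (no arbitrage)

Around SGD → BRL → INR → SGD: 1 × 3.6892 ÷ 0.062699 × 0.016995 = 0.999983
Product ≈ 1 (deviation 0.002%, within rounding noise).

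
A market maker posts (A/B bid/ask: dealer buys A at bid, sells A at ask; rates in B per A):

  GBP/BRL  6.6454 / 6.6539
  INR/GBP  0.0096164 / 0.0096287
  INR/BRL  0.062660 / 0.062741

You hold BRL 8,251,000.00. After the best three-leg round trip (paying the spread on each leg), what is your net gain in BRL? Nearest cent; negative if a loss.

Net profit: BRL 153,053.29

Best loop BRL → INR → GBP → BRL:
BRL 8,251,000.00 ÷ 0.062741 (buy INR at ask) = INR 131,508,901.68
INR 131,508,901.68 × 0.0096164 (sell INR at bid) = GBP 1,264,642.20
GBP 1,264,642.20 × 6.6454 (sell GBP at bid) = BRL 8,404,053.29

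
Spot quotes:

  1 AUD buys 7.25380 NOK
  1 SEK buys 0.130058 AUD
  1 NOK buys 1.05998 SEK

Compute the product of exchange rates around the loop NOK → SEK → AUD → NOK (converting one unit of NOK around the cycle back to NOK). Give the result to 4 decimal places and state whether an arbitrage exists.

Around NOK → SEK → AUD → NOK: 1 × 1.05998 × 0.130058 × 7.25380 = 1.000001
Product ≈ 1 (deviation 0.000%, within rounding noise).

1.0000 (no arbitrage)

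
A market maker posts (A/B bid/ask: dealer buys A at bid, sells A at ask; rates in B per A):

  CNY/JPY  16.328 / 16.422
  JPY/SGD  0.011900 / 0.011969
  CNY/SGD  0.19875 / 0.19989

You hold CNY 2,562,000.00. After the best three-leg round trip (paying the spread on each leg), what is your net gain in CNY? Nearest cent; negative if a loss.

Best loop CNY → SGD → JPY → CNY:
CNY 2,562,000.00 × 0.19875 (sell CNY at bid) = SGD 509,197.50
SGD 509,197.50 ÷ 0.011969 (buy JPY at ask) = JPY 42,543,028
JPY 42,543,028 ÷ 16.422 (buy CNY at ask) = CNY 2,590,611.85

Net profit: CNY 28,611.85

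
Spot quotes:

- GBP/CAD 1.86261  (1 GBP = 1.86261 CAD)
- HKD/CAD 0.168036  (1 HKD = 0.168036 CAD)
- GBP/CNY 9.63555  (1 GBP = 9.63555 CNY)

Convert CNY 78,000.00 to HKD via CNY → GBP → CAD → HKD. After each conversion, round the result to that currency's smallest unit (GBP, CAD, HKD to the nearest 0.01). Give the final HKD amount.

CNY 78,000.00 ÷ 9.63555 = GBP 8,095.02
GBP 8,095.02 × 1.86261 = CAD 15,077.87
CAD 15,077.87 ÷ 0.168036 = HKD 89,730.00

HKD 89,730.00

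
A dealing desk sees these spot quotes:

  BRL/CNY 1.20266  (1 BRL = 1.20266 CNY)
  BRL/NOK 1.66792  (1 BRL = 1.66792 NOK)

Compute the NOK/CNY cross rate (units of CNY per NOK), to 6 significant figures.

NOK/CNY = 0.721054

1 NOK ÷ 1.66792 = 0.599549 BRL
0.599549 BRL × 1.20266 = 0.721054 CNY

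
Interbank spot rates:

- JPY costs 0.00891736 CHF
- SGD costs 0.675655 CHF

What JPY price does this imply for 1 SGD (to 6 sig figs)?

1 SGD × 0.675655 = 0.675655 CHF
0.675655 CHF ÷ 0.00891736 = 75.7685 JPY

SGD/JPY = 75.7685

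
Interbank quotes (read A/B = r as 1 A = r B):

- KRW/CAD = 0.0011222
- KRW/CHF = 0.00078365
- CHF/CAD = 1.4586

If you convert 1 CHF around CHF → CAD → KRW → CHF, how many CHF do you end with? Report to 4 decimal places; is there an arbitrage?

1.0186 (arbitrage exists)

Around CHF → CAD → KRW → CHF: 1 × 1.4586 ÷ 0.0011222 × 0.00078365 = 1.018563
Product > 1; profitable direction is CHF → CAD → KRW → CHF.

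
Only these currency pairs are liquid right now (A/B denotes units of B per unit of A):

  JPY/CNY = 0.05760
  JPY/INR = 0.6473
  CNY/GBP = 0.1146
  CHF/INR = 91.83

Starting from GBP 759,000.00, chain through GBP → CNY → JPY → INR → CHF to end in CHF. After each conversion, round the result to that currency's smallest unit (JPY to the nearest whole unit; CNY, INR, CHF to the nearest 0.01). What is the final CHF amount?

GBP 759,000.00 ÷ 0.1146 = CNY 6,623,036.65
CNY 6,623,036.65 ÷ 0.05760 = JPY 114,983,275
JPY 114,983,275 × 0.6473 = INR 74,428,673.91
INR 74,428,673.91 ÷ 91.83 = CHF 810,505.00

CHF 810,505.00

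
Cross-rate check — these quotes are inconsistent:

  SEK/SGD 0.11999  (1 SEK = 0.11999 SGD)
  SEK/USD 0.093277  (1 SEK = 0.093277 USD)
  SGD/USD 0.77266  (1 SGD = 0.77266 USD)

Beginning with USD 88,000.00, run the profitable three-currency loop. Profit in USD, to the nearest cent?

Profitable loop is USD → SGD → SEK → USD:
USD 88,000.00 ÷ 0.77266 = SGD 113,892.27
SGD 113,892.27 ÷ 0.11999 = SEK 949,181.33
SEK 949,181.33 × 0.093277 = USD 88,536.79
Profit = USD 88,536.79 − USD 88,000.00

Profit: USD 536.79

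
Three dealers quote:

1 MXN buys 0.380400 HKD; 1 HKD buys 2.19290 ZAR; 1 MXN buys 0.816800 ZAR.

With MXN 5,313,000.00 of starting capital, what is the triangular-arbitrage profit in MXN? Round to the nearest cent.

Profit: MXN 113,045.39

Profitable loop is MXN → HKD → ZAR → MXN:
MXN 5,313,000.00 × 0.380400 = HKD 2,021,065.20
HKD 2,021,065.20 × 2.19290 = ZAR 4,431,993.88
ZAR 4,431,993.88 ÷ 0.816800 = MXN 5,426,045.39
Profit = MXN 5,426,045.39 − MXN 5,313,000.00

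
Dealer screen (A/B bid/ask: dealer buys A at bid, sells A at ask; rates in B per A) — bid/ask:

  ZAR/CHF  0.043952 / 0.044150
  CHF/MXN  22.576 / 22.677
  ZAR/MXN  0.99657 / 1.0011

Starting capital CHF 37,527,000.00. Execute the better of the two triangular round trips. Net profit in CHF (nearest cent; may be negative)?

Net result: CHF -173,151.88 (no profitable arbitrage after spreads)

Best loop CHF → ZAR → MXN → CHF:
CHF 37,527,000.00 ÷ 0.044150 (buy ZAR at ask) = ZAR 849,988,674.97
ZAR 849,988,674.97 × 0.99657 (sell ZAR at bid) = MXN 847,073,213.82
MXN 847,073,213.82 ÷ 22.677 (buy CHF at ask) = CHF 37,353,848.12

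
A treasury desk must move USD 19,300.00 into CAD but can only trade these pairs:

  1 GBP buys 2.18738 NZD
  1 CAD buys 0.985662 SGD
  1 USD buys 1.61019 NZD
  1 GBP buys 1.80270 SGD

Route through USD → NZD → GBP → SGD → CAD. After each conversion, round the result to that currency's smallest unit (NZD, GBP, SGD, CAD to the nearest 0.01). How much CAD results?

USD 19,300.00 × 1.61019 = NZD 31,076.67
NZD 31,076.67 ÷ 2.18738 = GBP 14,207.26
GBP 14,207.26 × 1.80270 = SGD 25,611.43
SGD 25,611.43 ÷ 0.985662 = CAD 25,983.99

CAD 25,983.99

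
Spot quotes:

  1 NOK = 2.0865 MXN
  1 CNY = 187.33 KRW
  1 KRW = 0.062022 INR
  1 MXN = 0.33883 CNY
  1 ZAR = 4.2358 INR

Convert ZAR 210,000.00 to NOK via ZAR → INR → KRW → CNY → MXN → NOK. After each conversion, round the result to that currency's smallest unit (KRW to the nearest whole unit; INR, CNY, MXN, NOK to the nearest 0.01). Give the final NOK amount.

ZAR 210,000.00 × 4.2358 = INR 889,518.00
INR 889,518.00 ÷ 0.062022 = KRW 14,341,975
KRW 14,341,975 ÷ 187.33 = CNY 76,559.95
CNY 76,559.95 ÷ 0.33883 = MXN 225,953.87
MXN 225,953.87 ÷ 2.0865 = NOK 108,293.25

NOK 108,293.25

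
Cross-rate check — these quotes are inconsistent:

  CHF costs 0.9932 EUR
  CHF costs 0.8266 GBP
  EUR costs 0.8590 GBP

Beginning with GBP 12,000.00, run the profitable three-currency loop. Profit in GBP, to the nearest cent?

Profitable loop is GBP → CHF → EUR → GBP:
GBP 12,000.00 ÷ 0.8266 = CHF 14,517.30
CHF 14,517.30 × 0.9932 = EUR 14,418.58
EUR 14,418.58 × 0.8590 = GBP 12,385.56
Profit = GBP 12,385.56 − GBP 12,000.00

Profit: GBP 385.56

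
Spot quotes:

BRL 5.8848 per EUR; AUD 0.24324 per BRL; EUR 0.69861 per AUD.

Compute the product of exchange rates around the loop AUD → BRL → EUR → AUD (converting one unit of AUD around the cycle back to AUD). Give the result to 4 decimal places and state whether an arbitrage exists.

Around AUD → BRL → EUR → AUD: 1 ÷ 0.24324 ÷ 5.8848 ÷ 0.69861 = 0.999997
Product ≈ 1 (deviation 0.000%, within rounding noise).

1.0000 (no arbitrage)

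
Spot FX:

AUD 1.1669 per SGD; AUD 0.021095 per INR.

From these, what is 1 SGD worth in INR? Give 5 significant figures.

1 SGD × 1.1669 = 1.1669 AUD
1.1669 AUD ÷ 0.021095 = 55.3164 INR

SGD/INR = 55.316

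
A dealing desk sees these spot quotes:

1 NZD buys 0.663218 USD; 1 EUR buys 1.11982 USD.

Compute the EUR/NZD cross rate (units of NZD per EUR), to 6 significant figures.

1 EUR × 1.11982 = 1.11982 USD
1.11982 USD ÷ 0.663218 = 1.68846 NZD

EUR/NZD = 1.68846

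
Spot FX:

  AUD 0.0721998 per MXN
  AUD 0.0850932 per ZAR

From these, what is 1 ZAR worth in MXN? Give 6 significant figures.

ZAR/MXN = 1.17858

1 ZAR × 0.0850932 = 0.0850932 AUD
0.0850932 AUD ÷ 0.0721998 = 1.17858 MXN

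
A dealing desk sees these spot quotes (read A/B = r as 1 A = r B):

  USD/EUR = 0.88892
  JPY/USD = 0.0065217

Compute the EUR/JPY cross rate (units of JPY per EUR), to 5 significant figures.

EUR/JPY = 172.49

1 EUR ÷ 0.88892 = 1.12496 USD
1.12496 USD ÷ 0.0065217 = 172.495 JPY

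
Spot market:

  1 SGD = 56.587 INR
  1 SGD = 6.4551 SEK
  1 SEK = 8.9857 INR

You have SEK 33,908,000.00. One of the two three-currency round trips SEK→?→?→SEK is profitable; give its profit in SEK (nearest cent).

Profit: SEK 848,848.74

Profitable loop is SEK → INR → SGD → SEK:
SEK 33,908,000.00 × 8.9857 = INR 304,687,115.60
INR 304,687,115.60 ÷ 56.587 = SGD 5,384,401.29
SGD 5,384,401.29 × 6.4551 = SEK 34,756,848.74
Profit = SEK 34,756,848.74 − SEK 33,908,000.00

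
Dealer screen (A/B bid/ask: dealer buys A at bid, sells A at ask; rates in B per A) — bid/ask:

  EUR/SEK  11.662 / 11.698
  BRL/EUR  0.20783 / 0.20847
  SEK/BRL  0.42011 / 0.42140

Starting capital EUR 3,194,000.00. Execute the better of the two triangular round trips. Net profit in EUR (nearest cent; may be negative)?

Best loop EUR → SEK → BRL → EUR:
EUR 3,194,000.00 × 11.662 (sell EUR at bid) = SEK 37,248,428.00
SEK 37,248,428.00 × 0.42011 (sell SEK at bid) = BRL 15,648,437.09
BRL 15,648,437.09 × 0.20783 (sell BRL at bid) = EUR 3,252,214.68

Net profit: EUR 58,214.68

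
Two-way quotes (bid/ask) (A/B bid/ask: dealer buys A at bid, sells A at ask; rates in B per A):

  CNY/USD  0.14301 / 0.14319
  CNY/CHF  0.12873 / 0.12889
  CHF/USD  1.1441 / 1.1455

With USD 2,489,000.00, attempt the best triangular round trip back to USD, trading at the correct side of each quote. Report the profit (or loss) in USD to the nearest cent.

Net profit: USD 71,094.30

Best loop USD → CNY → CHF → USD:
USD 2,489,000.00 ÷ 0.14319 (buy CNY at ask) = CNY 17,382,498.78
CNY 17,382,498.78 × 0.12873 (sell CNY at bid) = CHF 2,237,649.07
CHF 2,237,649.07 × 1.1441 (sell CHF at bid) = USD 2,560,094.30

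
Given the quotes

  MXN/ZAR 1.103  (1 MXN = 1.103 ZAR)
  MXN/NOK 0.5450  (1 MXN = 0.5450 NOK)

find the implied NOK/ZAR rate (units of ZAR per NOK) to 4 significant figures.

NOK/ZAR = 2.024

1 NOK ÷ 0.5450 = 1.83486 MXN
1.83486 MXN × 1.103 = 2.02385 ZAR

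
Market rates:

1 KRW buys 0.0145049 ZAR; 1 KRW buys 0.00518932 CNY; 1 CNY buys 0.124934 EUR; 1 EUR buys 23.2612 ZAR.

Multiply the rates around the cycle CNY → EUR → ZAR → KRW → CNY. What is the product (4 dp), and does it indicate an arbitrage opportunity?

1.0397 (arbitrage exists)

Around CNY → EUR → ZAR → KRW → CNY: 1 × 0.124934 × 23.2612 ÷ 0.0145049 × 0.00518932 = 1.039701
Product > 1; profitable direction is CNY → EUR → ZAR → KRW → CNY.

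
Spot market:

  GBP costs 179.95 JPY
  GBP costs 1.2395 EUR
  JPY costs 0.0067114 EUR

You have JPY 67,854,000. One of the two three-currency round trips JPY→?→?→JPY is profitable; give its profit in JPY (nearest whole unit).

Profitable loop is JPY → GBP → EUR → JPY:
JPY 67,854,000 ÷ 179.95 = GBP 377,071.41
GBP 377,071.41 × 1.2395 = EUR 467,380.01
EUR 467,380.01 ÷ 0.0067114 = JPY 69,639,719
Profit = JPY 69,639,719 − JPY 67,854,000

Profit: JPY 1,785,719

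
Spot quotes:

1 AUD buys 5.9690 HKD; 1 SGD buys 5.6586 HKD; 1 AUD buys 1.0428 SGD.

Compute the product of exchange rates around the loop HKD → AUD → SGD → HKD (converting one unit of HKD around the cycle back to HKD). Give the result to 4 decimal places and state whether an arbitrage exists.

0.9886 (arbitrage exists)

Around HKD → AUD → SGD → HKD: 1 ÷ 5.9690 × 1.0428 × 5.6586 = 0.988572
Product < 1; profitable direction is HKD → SGD → AUD → HKD.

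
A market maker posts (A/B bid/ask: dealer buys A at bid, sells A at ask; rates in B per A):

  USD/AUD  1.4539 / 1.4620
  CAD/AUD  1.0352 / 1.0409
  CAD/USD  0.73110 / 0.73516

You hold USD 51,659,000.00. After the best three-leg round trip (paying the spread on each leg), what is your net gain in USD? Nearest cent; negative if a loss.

Best loop USD → AUD → CAD → USD:
USD 51,659,000.00 × 1.4539 (sell USD at bid) = AUD 75,107,020.10
AUD 75,107,020.10 ÷ 1.0409 (buy CAD at ask) = CAD 72,155,846.00
CAD 72,155,846.00 × 0.73110 (sell CAD at bid) = USD 52,753,139.01

Net profit: USD 1,094,139.01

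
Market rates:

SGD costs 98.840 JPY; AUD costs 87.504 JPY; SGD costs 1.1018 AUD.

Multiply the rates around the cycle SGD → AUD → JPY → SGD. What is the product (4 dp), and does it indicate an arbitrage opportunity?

Around SGD → AUD → JPY → SGD: 1 × 1.1018 × 87.504 ÷ 98.840 = 0.975434
Product < 1; profitable direction is SGD → JPY → AUD → SGD.

0.9754 (arbitrage exists)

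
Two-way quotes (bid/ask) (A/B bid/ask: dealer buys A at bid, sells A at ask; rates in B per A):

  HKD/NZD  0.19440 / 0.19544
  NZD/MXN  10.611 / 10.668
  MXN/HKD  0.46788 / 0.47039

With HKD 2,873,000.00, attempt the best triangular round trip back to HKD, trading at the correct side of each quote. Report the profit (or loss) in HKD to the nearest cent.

Best loop HKD → MXN → NZD → HKD:
HKD 2,873,000.00 ÷ 0.47039 (buy MXN at ask) = MXN 6,107,697.87
MXN 6,107,697.87 ÷ 10.668 (buy NZD at ask) = NZD 572,525.11
NZD 572,525.11 ÷ 0.19544 (buy HKD at ask) = HKD 2,929,416.24

Net profit: HKD 56,416.24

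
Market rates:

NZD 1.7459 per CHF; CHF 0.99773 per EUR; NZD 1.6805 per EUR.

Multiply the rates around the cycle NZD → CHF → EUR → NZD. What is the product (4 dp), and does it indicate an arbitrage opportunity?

Around NZD → CHF → EUR → NZD: 1 ÷ 1.7459 ÷ 0.99773 × 1.6805 = 0.964731
Product < 1; profitable direction is NZD → EUR → CHF → NZD.

0.9647 (arbitrage exists)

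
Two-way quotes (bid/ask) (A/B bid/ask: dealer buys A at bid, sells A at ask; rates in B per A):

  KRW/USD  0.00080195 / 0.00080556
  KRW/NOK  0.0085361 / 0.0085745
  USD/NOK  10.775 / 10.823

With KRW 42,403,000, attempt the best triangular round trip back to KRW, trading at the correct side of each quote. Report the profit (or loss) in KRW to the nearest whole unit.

Best loop KRW → USD → NOK → KRW:
KRW 42,403,000 × 0.00080195 (sell KRW at bid) = USD 34,005.09
USD 34,005.09 × 10.775 (sell USD at bid) = NOK 366,404.80
NOK 366,404.80 ÷ 0.0085745 (buy KRW at ask) = KRW 42,731,914

Net profit: KRW 328,914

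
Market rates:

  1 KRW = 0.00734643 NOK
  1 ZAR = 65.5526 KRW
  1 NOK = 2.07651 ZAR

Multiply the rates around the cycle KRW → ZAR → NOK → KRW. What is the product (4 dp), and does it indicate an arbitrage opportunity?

Around KRW → ZAR → NOK → KRW: 1 ÷ 65.5526 ÷ 2.07651 ÷ 0.00734643 = 0.999999
Product ≈ 1 (deviation 0.000%, within rounding noise).

1.0000 (no arbitrage)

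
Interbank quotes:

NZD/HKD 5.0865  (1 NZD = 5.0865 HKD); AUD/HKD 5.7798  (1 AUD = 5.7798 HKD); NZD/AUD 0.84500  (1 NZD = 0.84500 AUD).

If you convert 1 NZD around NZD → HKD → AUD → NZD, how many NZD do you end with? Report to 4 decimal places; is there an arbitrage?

1.0415 (arbitrage exists)

Around NZD → HKD → AUD → NZD: 1 × 5.0865 ÷ 5.7798 ÷ 0.84500 = 1.041477
Product > 1; profitable direction is NZD → HKD → AUD → NZD.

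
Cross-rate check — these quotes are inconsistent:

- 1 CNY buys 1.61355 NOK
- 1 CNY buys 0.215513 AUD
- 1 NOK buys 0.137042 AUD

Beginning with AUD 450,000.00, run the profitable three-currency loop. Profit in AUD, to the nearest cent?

Profit: AUD 11,716.25

Profitable loop is AUD → CNY → NOK → AUD:
AUD 450,000.00 ÷ 0.215513 = CNY 2,088,041.09
CNY 2,088,041.09 × 1.61355 = NOK 3,369,158.71
NOK 3,369,158.71 × 0.137042 = AUD 461,716.25
Profit = AUD 461,716.25 − AUD 450,000.00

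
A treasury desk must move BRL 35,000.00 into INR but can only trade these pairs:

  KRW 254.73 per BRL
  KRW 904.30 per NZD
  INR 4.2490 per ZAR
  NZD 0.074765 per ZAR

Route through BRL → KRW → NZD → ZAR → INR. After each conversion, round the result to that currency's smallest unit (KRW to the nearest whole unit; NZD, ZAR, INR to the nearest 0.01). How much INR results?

INR 560,304.24

BRL 35,000.00 × 254.73 = KRW 8,915,550
KRW 8,915,550 ÷ 904.30 = NZD 9,859.06
NZD 9,859.06 ÷ 0.074765 = ZAR 131,867.32
ZAR 131,867.32 × 4.2490 = INR 560,304.24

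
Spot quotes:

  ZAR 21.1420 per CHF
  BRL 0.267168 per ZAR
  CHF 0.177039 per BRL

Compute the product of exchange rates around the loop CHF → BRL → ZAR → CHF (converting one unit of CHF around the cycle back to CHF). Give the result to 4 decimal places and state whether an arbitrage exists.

Around CHF → BRL → ZAR → CHF: 1 ÷ 0.177039 ÷ 0.267168 ÷ 21.1420 = 1.000001
Product ≈ 1 (deviation 0.000%, within rounding noise).

1.0000 (no arbitrage)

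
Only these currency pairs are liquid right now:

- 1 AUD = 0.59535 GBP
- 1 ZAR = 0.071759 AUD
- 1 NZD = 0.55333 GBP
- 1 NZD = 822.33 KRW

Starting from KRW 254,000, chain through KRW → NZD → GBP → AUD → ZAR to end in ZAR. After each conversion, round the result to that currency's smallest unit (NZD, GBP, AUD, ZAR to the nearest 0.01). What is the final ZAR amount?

ZAR 4,000.47

KRW 254,000 ÷ 822.33 = NZD 308.88
NZD 308.88 × 0.55333 = GBP 170.91
GBP 170.91 ÷ 0.59535 = AUD 287.07
AUD 287.07 ÷ 0.071759 = ZAR 4,000.47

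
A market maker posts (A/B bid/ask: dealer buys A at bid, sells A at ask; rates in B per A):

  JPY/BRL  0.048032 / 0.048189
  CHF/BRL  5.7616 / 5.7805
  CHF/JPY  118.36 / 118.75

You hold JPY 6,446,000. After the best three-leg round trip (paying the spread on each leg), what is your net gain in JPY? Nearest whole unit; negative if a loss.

Best loop JPY → CHF → BRL → JPY:
JPY 6,446,000 ÷ 118.75 (buy CHF at ask) = CHF 54,282.11
CHF 54,282.11 × 5.7616 (sell CHF at bid) = BRL 312,751.78
BRL 312,751.78 ÷ 0.048189 (buy JPY at ask) = JPY 6,490,107

Net profit: JPY 44,107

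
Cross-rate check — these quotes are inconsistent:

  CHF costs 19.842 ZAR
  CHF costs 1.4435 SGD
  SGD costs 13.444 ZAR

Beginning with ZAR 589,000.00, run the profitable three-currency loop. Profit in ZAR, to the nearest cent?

Profit: ZAR 13,220.38

Profitable loop is ZAR → SGD → CHF → ZAR:
ZAR 589,000.00 ÷ 13.444 = SGD 43,811.37
SGD 43,811.37 ÷ 1.4435 = CHF 30,350.79
CHF 30,350.79 × 19.842 = ZAR 602,220.38
Profit = ZAR 602,220.38 − ZAR 589,000.00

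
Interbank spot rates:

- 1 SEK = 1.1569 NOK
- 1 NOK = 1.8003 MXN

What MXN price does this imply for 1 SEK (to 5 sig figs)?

SEK/MXN = 2.0828

1 SEK × 1.1569 = 1.1569 NOK
1.1569 NOK × 1.8003 = 2.08277 MXN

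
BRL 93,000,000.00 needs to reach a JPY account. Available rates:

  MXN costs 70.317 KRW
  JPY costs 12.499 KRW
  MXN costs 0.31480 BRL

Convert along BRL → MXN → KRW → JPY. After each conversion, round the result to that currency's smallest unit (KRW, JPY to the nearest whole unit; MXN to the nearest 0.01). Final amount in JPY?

JPY 1,662,008,691

BRL 93,000,000.00 ÷ 0.31480 = MXN 295,425,667.09
MXN 295,425,667.09 × 70.317 = KRW 20,773,446,633
KRW 20,773,446,633 ÷ 12.499 = JPY 1,662,008,691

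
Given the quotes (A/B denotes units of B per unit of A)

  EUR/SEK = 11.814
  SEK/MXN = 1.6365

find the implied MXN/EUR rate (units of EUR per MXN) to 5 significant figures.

MXN/EUR = 0.051723

1 MXN ÷ 1.6365 = 0.61106 SEK
0.61106 SEK ÷ 11.814 = 0.0517234 EUR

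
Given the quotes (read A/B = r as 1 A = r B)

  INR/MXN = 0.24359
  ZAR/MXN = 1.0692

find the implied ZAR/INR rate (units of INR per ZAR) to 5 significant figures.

1 ZAR × 1.0692 = 1.0692 MXN
1.0692 MXN ÷ 0.24359 = 4.38934 INR

ZAR/INR = 4.3893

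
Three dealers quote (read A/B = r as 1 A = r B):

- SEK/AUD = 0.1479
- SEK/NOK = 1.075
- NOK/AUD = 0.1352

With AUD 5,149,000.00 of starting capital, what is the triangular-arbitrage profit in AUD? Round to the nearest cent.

Profit: AUD 90,693.82

Profitable loop is AUD → NOK → SEK → AUD:
AUD 5,149,000.00 ÷ 0.1352 = NOK 38,084,319.53
NOK 38,084,319.53 ÷ 1.075 = SEK 35,427,273.98
SEK 35,427,273.98 × 0.1479 = AUD 5,239,693.82
Profit = AUD 5,239,693.82 − AUD 5,149,000.00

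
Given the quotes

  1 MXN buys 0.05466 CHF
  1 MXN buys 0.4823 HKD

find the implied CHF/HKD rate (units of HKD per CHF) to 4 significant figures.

1 CHF ÷ 0.05466 = 18.2949 MXN
18.2949 MXN × 0.4823 = 8.82364 HKD

CHF/HKD = 8.824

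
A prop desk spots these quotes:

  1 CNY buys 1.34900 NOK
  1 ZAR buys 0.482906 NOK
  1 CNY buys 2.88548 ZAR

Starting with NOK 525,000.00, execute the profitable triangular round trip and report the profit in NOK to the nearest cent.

Profitable loop is NOK → CNY → ZAR → NOK:
NOK 525,000.00 ÷ 1.34900 = CNY 389,177.17
CNY 389,177.17 × 2.88548 = ZAR 1,122,962.94
ZAR 1,122,962.94 × 0.482906 = NOK 542,285.54
Profit = NOK 542,285.54 − NOK 525,000.00

Profit: NOK 17,285.54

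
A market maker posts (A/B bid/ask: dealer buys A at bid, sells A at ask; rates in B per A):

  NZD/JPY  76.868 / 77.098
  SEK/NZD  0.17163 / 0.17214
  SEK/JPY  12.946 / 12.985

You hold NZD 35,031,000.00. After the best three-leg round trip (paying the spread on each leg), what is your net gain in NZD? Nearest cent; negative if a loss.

Net profit: NZD 560,751.86

Best loop NZD → JPY → SEK → NZD:
NZD 35,031,000.00 × 76.868 (sell NZD at bid) = JPY 2,692,762,908
JPY 2,692,762,908 ÷ 12.985 (buy SEK at ask) = SEK 207,374,887.02
SEK 207,374,887.02 × 0.17163 (sell SEK at bid) = NZD 35,591,751.86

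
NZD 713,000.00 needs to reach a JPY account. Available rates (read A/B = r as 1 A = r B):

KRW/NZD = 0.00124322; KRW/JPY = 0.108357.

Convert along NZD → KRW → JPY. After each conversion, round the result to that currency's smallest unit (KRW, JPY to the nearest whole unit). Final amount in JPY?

NZD 713,000.00 ÷ 0.00124322 = KRW 573,510,722
KRW 573,510,722 × 0.108357 = JPY 62,143,901

JPY 62,143,901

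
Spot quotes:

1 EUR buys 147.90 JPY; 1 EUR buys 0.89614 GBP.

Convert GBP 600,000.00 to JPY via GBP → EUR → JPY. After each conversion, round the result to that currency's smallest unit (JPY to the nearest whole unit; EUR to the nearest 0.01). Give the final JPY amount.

GBP 600,000.00 ÷ 0.89614 = EUR 669,538.24
EUR 669,538.24 × 147.90 = JPY 99,024,706

JPY 99,024,706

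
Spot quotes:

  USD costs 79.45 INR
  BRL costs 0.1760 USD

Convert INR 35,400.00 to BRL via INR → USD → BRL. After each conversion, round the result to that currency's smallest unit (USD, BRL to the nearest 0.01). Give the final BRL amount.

INR 35,400.00 ÷ 79.45 = USD 445.56
USD 445.56 ÷ 0.1760 = BRL 2,531.59

BRL 2,531.59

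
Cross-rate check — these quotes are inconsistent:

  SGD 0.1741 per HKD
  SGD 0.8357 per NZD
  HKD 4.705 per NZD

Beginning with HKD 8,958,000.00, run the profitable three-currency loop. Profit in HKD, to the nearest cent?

Profit: HKD 181,092.26

Profitable loop is HKD → NZD → SGD → HKD:
HKD 8,958,000.00 ÷ 4.705 = NZD 1,903,931.99
NZD 1,903,931.99 × 0.8357 = SGD 1,591,115.96
SGD 1,591,115.96 ÷ 0.1741 = HKD 9,139,092.26
Profit = HKD 9,139,092.26 − HKD 8,958,000.00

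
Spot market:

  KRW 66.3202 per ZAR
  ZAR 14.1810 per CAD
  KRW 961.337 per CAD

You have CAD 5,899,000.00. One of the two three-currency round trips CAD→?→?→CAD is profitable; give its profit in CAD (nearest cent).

Profit: CAD 130,778.65

Profitable loop is CAD → KRW → ZAR → CAD:
CAD 5,899,000.00 × 961.337 = KRW 5,670,926,963
KRW 5,670,926,963 ÷ 66.3202 = ZAR 85,508,291.03
ZAR 85,508,291.03 ÷ 14.1810 = CAD 6,029,778.65
Profit = CAD 6,029,778.65 − CAD 5,899,000.00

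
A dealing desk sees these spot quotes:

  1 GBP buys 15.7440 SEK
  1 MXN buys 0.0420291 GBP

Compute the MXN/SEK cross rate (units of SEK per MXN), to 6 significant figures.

MXN/SEK = 0.661706

1 MXN × 0.0420291 = 0.0420291 GBP
0.0420291 GBP × 15.7440 = 0.661706 SEK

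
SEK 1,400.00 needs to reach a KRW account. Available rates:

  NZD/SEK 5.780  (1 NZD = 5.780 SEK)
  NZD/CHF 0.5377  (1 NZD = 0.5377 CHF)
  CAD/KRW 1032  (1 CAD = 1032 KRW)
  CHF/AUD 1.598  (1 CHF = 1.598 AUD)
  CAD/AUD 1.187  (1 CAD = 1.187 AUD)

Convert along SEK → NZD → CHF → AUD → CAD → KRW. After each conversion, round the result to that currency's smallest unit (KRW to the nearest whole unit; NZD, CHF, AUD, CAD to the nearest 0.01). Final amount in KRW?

SEK 1,400.00 ÷ 5.780 = NZD 242.21
NZD 242.21 × 0.5377 = CHF 130.24
CHF 130.24 × 1.598 = AUD 208.12
AUD 208.12 ÷ 1.187 = CAD 175.33
CAD 175.33 × 1032 = KRW 180,941

KRW 180,941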